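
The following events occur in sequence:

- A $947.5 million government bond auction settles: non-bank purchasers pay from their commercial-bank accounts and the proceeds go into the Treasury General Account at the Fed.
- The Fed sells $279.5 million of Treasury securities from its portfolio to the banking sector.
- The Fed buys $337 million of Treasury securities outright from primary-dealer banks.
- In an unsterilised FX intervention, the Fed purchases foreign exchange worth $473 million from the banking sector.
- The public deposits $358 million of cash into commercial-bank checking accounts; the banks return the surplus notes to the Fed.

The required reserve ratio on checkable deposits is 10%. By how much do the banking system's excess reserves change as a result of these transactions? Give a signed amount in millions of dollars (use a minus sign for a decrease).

-$0.05 million

Government account inflow $947.5 million: reserves −$947.5M, deposits −$947.5M.
OMO sale (to banks) $279.5 million: reserves −$279.5M, deposits 0.
OMO purchase (from banks) $337 million: reserves +$337M, deposits 0.
FX purchase $473 million: reserves +$473M, deposits 0.
Currency deposit $358 million: reserves +$358M, deposits +$358M.
Totals: Δreserves = −$59M, Δdeposits = −$589.5M.
Δrequired reserves = 10% × −$589.5M = −$58.95M.
Δexcess reserves = Δreserves − Δrequired = −$59M − (−$58.95M) = -$0.05 million.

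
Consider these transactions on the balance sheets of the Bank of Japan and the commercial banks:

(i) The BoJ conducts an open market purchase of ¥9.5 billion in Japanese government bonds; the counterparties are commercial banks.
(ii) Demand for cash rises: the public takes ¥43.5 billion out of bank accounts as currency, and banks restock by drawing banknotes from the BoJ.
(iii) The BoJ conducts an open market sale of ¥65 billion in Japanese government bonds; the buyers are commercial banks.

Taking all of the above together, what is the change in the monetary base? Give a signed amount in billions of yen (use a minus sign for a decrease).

OMO purchase (from banks) ¥9.5 billion: BoJ balance sheet expands → +¥9.5B.
Currency withdrawal ¥43.5 billion: just a shift between currency and reserves — both are base money → 0.
OMO sale (to banks) ¥65 billion: BoJ balance sheet contracts → −¥65B.
Net: 9.5 + 0 − 65 = -¥55.5 billion.

-¥55.5 billion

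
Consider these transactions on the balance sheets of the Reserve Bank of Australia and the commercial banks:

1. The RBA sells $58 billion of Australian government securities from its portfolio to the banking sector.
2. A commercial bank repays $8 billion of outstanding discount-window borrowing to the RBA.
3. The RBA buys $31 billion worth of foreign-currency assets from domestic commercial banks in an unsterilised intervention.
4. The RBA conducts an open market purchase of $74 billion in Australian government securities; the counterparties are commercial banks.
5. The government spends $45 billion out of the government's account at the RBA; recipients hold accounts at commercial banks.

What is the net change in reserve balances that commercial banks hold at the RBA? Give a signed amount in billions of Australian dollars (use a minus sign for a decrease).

OMO sale (to banks) $58 billion: the buying banks pay out of their reserve balances → −$58B.
Discount-window repayment $8 billion: repayment is debited from reserves → −$8B.
FX purchase $31 billion: the RBA pays by crediting reserve accounts → +$31B.
OMO purchase (from banks) $74 billion: the RBA pays by crediting reserve accounts → +$74B.
Government spending $45 billion: government payments flow into bank reserve accounts → +$45B.
Net: −58 − 8 + 31 + 74 + 45 = +$84 billion.

+$84 billion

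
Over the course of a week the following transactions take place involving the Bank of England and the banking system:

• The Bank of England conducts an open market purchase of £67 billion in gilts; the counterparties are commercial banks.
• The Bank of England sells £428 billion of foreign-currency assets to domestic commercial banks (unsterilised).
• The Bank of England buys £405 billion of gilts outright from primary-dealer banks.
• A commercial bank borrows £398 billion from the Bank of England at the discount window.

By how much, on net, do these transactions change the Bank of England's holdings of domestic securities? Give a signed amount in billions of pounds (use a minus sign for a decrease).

+£472 billion

Bank of England balance sheet:
  Assets:      Securities +£472B, Loans to banks +£398B, Foreign assets −£428B
  Liabilities: Bank reserves +£442B
Commercial banking system:
  Assets:      Reserves at CB +£442B, Securities −£472B, Foreign assets +£428B
  Liabilities: Borrowings from CB +£398B
So the change in the Bank of England's holdings of domestic securities is +£472 billion.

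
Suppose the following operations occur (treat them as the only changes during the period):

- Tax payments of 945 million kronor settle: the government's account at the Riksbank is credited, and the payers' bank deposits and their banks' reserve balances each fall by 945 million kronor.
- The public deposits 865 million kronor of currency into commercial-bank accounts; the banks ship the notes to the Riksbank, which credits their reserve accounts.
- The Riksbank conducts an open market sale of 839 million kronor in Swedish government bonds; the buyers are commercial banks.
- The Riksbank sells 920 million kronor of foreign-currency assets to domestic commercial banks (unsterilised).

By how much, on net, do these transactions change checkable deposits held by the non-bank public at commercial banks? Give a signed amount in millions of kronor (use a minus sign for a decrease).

Government account inflow 945 million kronor: non-bank counterparties' bank balances fall → −945M.
Currency deposit 865 million kronor: non-bank counterparties' bank balances rise → +865M.
OMO sale (to banks) 839 million kronor: the counterparty is a bank, so public deposits are unchanged → 0.
FX sale 920 million kronor: the counterparty is a bank, so public deposits are unchanged → 0.
Net: −945 + 865 + 0 + 0 = -80 million.

-80 million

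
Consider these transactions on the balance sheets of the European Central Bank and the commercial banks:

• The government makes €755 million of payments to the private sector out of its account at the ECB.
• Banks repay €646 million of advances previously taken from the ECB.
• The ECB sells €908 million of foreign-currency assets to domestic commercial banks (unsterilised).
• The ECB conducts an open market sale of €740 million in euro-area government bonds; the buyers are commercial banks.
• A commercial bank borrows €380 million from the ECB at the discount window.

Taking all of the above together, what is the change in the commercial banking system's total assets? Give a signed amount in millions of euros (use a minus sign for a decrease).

Government spending €755 million: bank balance sheets expand → +€755M.
Discount-window repayment €646 million: bank balance sheets shrink → −€646M.
FX sale €908 million: just an asset swap on bank balance sheets → 0.
OMO sale (to banks) €740 million: just an asset swap on bank balance sheets → 0.
Discount-window loan €380 million: bank balance sheets expand → +€380M.
Net: 755 − 646 + 0 + 0 + 380 = +€489 million.

+€489 million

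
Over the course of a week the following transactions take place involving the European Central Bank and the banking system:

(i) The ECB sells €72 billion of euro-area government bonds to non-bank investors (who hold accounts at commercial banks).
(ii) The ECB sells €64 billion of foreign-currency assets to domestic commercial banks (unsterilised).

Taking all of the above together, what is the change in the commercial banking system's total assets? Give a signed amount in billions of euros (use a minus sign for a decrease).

Asset sale (to non-banks) €72 billion: bank balance sheets shrink → −€72B.
FX sale €64 billion: just an asset swap on bank balance sheets → 0.
Net: −72 + 0 = -€72 billion.

-€72 billion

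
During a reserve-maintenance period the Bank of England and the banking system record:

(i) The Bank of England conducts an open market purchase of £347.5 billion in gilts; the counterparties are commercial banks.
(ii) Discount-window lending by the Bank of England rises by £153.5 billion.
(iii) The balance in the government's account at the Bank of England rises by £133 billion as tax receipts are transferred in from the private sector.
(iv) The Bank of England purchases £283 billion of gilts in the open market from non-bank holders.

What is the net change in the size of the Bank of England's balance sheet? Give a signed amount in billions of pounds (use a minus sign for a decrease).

+£784 billion

OMO purchase (from banks) £347.5 billion: a Bank of England asset is acquired → +£347.5B.
Discount-window loan £153.5 billion: a Bank of England asset is acquired → +£153.5B.
Government account inflow £133 billion: only the composition of liabilities changes → 0.
Asset purchase (from non-banks) £283 billion: a Bank of England asset is acquired → +£283B.
Net: 347.5 + 153.5 + 0 + 283 = +£784 billion.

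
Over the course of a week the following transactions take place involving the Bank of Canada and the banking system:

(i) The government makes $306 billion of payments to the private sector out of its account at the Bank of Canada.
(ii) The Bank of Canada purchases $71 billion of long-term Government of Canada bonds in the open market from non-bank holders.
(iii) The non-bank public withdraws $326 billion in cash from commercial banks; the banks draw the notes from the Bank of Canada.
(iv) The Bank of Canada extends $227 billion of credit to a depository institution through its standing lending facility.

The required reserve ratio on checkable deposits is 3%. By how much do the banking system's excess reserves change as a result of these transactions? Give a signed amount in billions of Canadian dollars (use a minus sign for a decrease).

+$276.47 billion

Government spending $306 billion: reserves +$306B, deposits +$306B.
Asset purchase (from non-banks) $71 billion: reserves +$71B, deposits +$71B.
Currency withdrawal $326 billion: reserves −$326B, deposits −$326B.
Discount-window loan $227 billion: reserves +$227B, deposits 0.
Totals: Δreserves = +$278B, Δdeposits = +$51B.
Δrequired reserves = 3% × +$51B = +$1.53B.
Δexcess reserves = Δreserves − Δrequired = +$278B − (+$1.53B) = +$276.47 billion.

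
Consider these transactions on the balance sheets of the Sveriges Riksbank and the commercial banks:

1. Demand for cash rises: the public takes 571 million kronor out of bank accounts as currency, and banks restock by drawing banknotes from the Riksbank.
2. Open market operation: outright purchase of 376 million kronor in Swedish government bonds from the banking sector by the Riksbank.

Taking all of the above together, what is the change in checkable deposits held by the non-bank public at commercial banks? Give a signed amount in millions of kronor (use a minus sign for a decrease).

-571 million

Riksbank balance sheet:
  Assets:      Securities +376M
  Liabilities: Bank reserves −195M, Currency in circulation +571M
Commercial banking system:
  Assets:      Reserves at CB −195M, Securities −376M
  Liabilities: Checkable deposits −571M
So the change in checkable deposits held by the non-bank public at commercial banks is -571 million.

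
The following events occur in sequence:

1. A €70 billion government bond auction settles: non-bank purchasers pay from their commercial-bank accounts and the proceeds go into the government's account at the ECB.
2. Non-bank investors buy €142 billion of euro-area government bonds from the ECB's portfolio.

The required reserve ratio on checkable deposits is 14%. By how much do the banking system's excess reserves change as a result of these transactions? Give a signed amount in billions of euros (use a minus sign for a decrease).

Government account inflow €70 billion: reserves −€70B, deposits −€70B.
Asset sale (to non-banks) €142 billion: reserves −€142B, deposits −€142B.
Totals: Δreserves = −€212B, Δdeposits = −€212B.
Δrequired reserves = 14% × −€212B = −€29.68B.
Δexcess reserves = Δreserves − Δrequired = −€212B − (−€29.68B) = -€182.32 billion.

-€182.32 billion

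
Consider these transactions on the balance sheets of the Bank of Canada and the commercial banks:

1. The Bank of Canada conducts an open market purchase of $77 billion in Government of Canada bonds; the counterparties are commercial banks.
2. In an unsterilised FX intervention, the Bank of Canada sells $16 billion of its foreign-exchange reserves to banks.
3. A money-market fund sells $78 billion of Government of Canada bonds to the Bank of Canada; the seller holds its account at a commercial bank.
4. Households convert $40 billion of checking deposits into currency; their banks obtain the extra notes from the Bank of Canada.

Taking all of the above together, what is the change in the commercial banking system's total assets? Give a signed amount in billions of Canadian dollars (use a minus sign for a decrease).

+$38 billion

Bank of Canada balance sheet:
  Assets:      Securities +$155B, Foreign assets −$16B
  Liabilities: Bank reserves +$99B, Currency in circulation +$40B
Commercial banking system:
  Assets:      Reserves at CB +$99B, Securities −$77B, Foreign assets +$16B
  Liabilities: Checkable deposits +$38B
Change in total bank assets = +$38 billion.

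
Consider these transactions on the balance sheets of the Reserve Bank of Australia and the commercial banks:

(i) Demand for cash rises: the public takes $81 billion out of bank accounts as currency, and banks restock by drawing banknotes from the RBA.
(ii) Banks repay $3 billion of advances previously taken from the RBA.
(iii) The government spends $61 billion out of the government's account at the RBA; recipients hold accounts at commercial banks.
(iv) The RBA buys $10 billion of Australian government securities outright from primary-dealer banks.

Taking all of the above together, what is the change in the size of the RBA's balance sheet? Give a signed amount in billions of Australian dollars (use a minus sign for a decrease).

+$7 billion

RBA balance sheet:
  Assets:      Securities +$10B, Loans to banks −$3B
  Liabilities: Bank reserves −$13B, Currency in circulation +$81B, Government deposits −$61B
Commercial banking system:
  Assets:      Reserves at CB −$13B, Securities −$10B
  Liabilities: Checkable deposits −$20B, Borrowings from CB −$3B
Change in total RBA assets = +$7 billion.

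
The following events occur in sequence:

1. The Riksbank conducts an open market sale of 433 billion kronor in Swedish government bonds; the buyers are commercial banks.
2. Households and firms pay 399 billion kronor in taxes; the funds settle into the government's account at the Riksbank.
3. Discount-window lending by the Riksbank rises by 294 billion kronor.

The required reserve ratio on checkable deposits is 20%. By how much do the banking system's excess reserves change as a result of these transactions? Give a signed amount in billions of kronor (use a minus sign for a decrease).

OMO sale (to banks) 433 billion kronor: reserves −433B, deposits 0.
Government account inflow 399 billion kronor: reserves −399B, deposits −399B.
Discount-window loan 294 billion kronor: reserves +294B, deposits 0.
Totals: Δreserves = −538B, Δdeposits = −399B.
Δrequired reserves = 20% × −399B = −79.8B.
Δexcess reserves = Δreserves − Δrequired = −538B − (−79.8B) = -458.2 billion.

-458.2 billion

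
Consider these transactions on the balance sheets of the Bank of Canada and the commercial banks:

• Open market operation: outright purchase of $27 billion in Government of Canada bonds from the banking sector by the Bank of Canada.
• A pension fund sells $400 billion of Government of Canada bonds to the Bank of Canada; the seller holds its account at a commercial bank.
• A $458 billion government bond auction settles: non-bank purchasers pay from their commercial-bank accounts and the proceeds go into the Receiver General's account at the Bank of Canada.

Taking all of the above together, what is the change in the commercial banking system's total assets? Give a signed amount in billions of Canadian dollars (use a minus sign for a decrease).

Bank of Canada balance sheet:
  Assets:      Securities +$427B
  Liabilities: Bank reserves −$31B, Government deposits +$458B
Commercial banking system:
  Assets:      Reserves at CB −$31B, Securities −$27B
  Liabilities: Checkable deposits −$58B
Change in total bank assets = -$58 billion.

-$58 billion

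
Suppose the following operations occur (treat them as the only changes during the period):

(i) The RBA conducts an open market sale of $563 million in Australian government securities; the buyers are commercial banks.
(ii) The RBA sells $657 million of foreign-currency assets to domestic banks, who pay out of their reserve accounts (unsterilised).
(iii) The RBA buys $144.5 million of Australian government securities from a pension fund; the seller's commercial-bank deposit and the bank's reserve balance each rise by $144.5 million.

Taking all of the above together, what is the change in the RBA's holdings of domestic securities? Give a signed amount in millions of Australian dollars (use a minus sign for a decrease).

-$418.5 million

RBA balance sheet:
  Assets:      Securities −$418.5M, Foreign assets −$657M
  Liabilities: Bank reserves −$1075.5M
So the change in the RBA's holdings of domestic securities is -$418.5 million.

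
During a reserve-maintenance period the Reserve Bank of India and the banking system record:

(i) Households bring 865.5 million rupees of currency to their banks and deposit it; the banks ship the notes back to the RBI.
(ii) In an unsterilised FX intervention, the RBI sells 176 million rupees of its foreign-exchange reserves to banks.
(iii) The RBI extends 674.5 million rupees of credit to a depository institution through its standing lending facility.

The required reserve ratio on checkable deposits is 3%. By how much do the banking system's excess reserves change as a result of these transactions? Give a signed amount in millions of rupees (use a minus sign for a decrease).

+1338.035 million

Currency deposit 865.5 million rupees: reserves +865.5M, deposits +865.5M.
FX sale 176 million rupees: reserves −176M, deposits 0.
Discount-window loan 674.5 million rupees: reserves +674.5M, deposits 0.
Totals: Δreserves = +1364M, Δdeposits = +865.5M.
Δrequired reserves = 3% × +865.5M = +25.965M.
Δexcess reserves = Δreserves − Δrequired = +1364M − (+25.965M) = +1338.035 million.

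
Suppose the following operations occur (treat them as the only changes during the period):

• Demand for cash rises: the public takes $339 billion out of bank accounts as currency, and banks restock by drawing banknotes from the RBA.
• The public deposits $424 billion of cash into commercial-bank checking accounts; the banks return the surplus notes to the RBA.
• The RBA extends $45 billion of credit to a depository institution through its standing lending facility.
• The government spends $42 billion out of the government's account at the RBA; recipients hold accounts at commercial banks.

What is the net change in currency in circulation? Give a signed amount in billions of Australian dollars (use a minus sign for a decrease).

RBA balance sheet:
  Assets:      Loans to banks +$45B
  Liabilities: Bank reserves +$172B, Currency in circulation −$85B, Government deposits −$42B
Commercial banking system:
  Assets:      Reserves at CB +$172B
  Liabilities: Checkable deposits +$127B, Borrowings from CB +$45B
So the change in currency in circulation is -$85 billion.

-$85 billion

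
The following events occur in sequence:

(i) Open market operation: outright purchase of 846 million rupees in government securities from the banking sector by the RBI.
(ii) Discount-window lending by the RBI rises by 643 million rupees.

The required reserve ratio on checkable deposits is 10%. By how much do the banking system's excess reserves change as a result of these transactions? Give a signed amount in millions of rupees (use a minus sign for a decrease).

+1489 million

OMO purchase (from banks) 846 million rupees: reserves +846M, deposits 0.
Discount-window loan 643 million rupees: reserves +643M, deposits 0.
Totals: Δreserves = +1489M, Δdeposits = 0.
Δrequired reserves = 10% × 0 = 0.
Δexcess reserves = Δreserves − Δrequired = +1489M − (0) = +1489 million.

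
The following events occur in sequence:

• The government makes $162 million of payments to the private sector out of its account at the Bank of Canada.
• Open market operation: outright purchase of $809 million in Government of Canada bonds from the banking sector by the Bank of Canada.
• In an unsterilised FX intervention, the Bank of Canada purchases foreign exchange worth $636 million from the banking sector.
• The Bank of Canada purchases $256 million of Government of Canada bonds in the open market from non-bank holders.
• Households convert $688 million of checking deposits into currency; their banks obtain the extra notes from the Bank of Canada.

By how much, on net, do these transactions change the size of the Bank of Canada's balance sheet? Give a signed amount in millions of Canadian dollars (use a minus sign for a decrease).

Bank of Canada balance sheet:
  Assets:      Securities +$1065M, Foreign assets +$636M
  Liabilities: Bank reserves +$1175M, Currency in circulation +$688M, Government deposits −$162M
Commercial banking system:
  Assets:      Reserves at CB +$1175M, Securities −$809M, Foreign assets −$636M
  Liabilities: Checkable deposits −$270M
Change in total Bank of Canada assets = +$1701 million.

+$1701 million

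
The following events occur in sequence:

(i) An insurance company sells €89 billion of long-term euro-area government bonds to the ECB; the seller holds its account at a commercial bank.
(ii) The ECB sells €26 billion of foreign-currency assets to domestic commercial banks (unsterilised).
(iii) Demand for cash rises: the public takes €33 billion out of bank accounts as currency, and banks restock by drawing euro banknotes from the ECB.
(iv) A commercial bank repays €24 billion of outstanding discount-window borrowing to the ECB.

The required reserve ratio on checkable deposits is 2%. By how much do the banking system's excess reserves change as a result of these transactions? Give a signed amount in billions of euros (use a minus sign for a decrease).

+€4.88 billion

Asset purchase (from non-banks) €89 billion: reserves +€89B, deposits +€89B.
FX sale €26 billion: reserves −€26B, deposits 0.
Currency withdrawal €33 billion: reserves −€33B, deposits −€33B.
Discount-window repayment €24 billion: reserves −€24B, deposits 0.
Totals: Δreserves = +€6B, Δdeposits = +€56B.
Δrequired reserves = 2% × +€56B = +€1.12B.
Δexcess reserves = Δreserves − Δrequired = +€6B − (+€1.12B) = +€4.88 billion.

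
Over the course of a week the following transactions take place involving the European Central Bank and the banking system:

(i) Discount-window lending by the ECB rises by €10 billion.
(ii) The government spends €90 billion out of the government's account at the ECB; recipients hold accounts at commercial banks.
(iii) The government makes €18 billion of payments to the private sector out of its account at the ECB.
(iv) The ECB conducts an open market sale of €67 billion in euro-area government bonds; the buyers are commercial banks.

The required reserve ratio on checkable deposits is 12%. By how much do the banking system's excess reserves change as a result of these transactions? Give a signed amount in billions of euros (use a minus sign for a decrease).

+€38.04 billion

Discount-window loan €10 billion: reserves +€10B, deposits 0.
Government spending €90 billion: reserves +€90B, deposits +€90B.
Government spending €18 billion: reserves +€18B, deposits +€18B.
OMO sale (to banks) €67 billion: reserves −€67B, deposits 0.
Totals: Δreserves = +€51B, Δdeposits = +€108B.
Δrequired reserves = 12% × +€108B = +€12.96B.
Δexcess reserves = Δreserves − Δrequired = +€51B − (+€12.96B) = +€38.04 billion.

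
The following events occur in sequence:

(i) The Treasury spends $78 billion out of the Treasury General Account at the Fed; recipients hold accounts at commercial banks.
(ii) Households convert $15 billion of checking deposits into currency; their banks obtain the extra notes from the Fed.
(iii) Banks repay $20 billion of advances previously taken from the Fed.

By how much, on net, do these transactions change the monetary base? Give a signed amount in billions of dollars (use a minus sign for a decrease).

+$58 billion

Government spending $78 billion: a non-base liability converts back to reserves → +$78B.
Currency withdrawal $15 billion: just a shift between currency and reserves — both are base money → 0.
Discount-window repayment $20 billion: Fed balance sheet contracts → −$20B.
Net: 78 + 0 − 20 = +$58 billion.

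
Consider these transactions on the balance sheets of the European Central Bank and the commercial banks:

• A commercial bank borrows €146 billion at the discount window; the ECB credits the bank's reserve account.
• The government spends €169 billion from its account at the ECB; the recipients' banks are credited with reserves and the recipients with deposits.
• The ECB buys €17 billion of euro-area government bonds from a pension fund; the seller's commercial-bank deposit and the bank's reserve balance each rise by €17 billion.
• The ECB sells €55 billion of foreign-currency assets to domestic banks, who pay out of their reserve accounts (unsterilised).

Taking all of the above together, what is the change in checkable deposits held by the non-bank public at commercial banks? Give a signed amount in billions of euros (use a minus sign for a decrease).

Discount-window loan €146 billion: the counterparty is a bank, so public deposits are unchanged → 0.
Government spending €169 billion: non-bank counterparties' bank balances rise → +€169B.
Asset purchase (from non-banks) €17 billion: non-bank counterparties' bank balances rise → +€17B.
FX sale €55 billion: the counterparty is a bank, so public deposits are unchanged → 0.
Net: 0 + 169 + 17 + 0 = +€186 billion.

+€186 billion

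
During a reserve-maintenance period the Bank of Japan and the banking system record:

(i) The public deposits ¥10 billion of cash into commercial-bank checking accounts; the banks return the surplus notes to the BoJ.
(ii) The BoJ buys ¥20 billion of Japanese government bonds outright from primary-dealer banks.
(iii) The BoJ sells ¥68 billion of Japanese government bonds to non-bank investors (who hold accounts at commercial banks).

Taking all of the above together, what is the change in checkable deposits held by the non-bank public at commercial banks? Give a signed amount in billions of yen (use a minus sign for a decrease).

-¥58 billion

BoJ balance sheet:
  Assets:      Securities −¥48B
  Liabilities: Bank reserves −¥38B, Currency in circulation −¥10B
Commercial banking system:
  Assets:      Reserves at CB −¥38B, Securities −¥20B
  Liabilities: Checkable deposits −¥58B
So the change in checkable deposits held by the non-bank public at commercial banks is -¥58 billion.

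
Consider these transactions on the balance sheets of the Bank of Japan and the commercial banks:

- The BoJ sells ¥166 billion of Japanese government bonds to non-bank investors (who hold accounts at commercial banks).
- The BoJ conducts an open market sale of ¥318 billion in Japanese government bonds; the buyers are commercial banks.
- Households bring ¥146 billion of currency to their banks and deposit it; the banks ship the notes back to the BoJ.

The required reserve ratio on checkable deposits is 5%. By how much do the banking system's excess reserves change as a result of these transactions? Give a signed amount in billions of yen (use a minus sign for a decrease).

Asset sale (to non-banks) ¥166 billion: reserves −¥166B, deposits −¥166B.
OMO sale (to banks) ¥318 billion: reserves −¥318B, deposits 0.
Currency deposit ¥146 billion: reserves +¥146B, deposits +¥146B.
Totals: Δreserves = −¥338B, Δdeposits = −¥20B.
Δrequired reserves = 5% × −¥20B = −¥1B.
Δexcess reserves = Δreserves − Δrequired = −¥338B − (−¥1B) = -¥337 billion.

-¥337 billion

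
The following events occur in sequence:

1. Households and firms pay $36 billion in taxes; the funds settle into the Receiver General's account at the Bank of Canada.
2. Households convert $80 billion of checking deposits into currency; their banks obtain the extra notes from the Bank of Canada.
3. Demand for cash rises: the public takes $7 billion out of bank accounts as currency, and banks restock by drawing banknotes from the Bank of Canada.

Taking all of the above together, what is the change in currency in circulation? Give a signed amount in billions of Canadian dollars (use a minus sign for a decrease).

Government account inflow $36 billion: no currency enters or leaves circulation → 0.
Currency withdrawal $80 billion: notes leave the central bank → +$80B.
Currency withdrawal $7 billion: notes leave the central bank → +$7B.
Net: 0 + 80 + 7 = +$87 billion.

+$87 billion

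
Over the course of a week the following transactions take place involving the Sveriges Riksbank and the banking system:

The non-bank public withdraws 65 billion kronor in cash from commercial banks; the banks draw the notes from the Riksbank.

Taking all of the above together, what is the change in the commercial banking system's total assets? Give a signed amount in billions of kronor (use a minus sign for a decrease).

-65 billion

Riksbank balance sheet:
  Assets:      no change
  Liabilities: Bank reserves −65B, Currency in circulation +65B
Commercial banking system:
  Assets:      Reserves at CB −65B
  Liabilities: Checkable deposits −65B
Change in total bank assets = -65 billion.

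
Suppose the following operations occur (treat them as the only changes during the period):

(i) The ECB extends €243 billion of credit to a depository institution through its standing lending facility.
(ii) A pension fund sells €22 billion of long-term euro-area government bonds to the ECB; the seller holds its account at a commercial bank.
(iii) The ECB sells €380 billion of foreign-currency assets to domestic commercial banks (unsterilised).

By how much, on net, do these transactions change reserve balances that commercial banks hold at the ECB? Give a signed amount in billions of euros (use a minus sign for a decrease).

-€115 billion

Discount-window loan €243 billion: the loan is credited to the bank's reserve account → +€243B.
Asset purchase (from non-banks) €22 billion: the ECB pays by crediting reserve accounts → +€22B.
FX sale €380 billion: the buying banks pay out of their reserve balances → −€380B.
Net: 243 + 22 − 380 = -€115 billion.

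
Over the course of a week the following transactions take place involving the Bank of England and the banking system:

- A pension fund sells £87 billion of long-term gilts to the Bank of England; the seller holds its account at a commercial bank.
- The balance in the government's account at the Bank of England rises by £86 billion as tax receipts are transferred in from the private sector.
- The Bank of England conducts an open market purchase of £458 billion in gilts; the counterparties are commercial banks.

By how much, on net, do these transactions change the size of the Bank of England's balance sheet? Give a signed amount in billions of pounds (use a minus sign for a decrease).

Asset purchase (from non-banks) £87 billion: a Bank of England asset is acquired → +£87B.
Government account inflow £86 billion: only the composition of liabilities changes → 0.
OMO purchase (from banks) £458 billion: a Bank of England asset is acquired → +£458B.
Net: 87 + 0 + 458 = +£545 billion.

+£545 billion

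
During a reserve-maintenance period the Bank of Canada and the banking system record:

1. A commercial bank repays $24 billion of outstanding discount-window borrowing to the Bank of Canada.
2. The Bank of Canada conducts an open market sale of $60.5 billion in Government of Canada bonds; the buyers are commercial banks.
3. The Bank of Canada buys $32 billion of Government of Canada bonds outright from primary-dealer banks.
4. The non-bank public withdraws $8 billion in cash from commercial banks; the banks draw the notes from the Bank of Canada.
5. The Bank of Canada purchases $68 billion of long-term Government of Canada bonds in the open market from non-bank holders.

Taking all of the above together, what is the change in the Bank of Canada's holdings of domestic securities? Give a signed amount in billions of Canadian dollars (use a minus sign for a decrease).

+$39.5 billion

Discount-window repayment $24 billion: the Bank of Canada's securities portfolio is untouched → 0.
OMO sale (to banks) $60.5 billion: securities removed from the Bank of Canada's portfolio → −$60.5B.
OMO purchase (from banks) $32 billion: securities added to the Bank of Canada's portfolio → +$32B.
Currency withdrawal $8 billion: the Bank of Canada's securities portfolio is untouched → 0.
Asset purchase (from non-banks) $68 billion: securities added to the Bank of Canada's portfolio → +$68B.
Net: 0 − 60.5 + 32 + 0 + 68 = +$39.5 billion.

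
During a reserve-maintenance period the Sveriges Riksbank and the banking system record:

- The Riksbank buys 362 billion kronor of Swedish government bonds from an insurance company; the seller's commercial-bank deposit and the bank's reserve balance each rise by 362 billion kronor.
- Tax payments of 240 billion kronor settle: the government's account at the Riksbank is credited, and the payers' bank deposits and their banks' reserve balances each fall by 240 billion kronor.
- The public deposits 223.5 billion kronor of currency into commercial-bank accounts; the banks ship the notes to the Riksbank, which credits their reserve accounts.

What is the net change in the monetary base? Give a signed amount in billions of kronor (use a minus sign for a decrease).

Asset purchase (from non-banks) 362 billion kronor: Riksbank balance sheet expands → +362B.
Government account inflow 240 billion kronor: reserves shift to a non-base liability → −240B.
Currency deposit 223.5 billion kronor: just a shift between currency and reserves — both are base money → 0.
Net: 362 − 240 + 0 = +122 billion.

+122 billion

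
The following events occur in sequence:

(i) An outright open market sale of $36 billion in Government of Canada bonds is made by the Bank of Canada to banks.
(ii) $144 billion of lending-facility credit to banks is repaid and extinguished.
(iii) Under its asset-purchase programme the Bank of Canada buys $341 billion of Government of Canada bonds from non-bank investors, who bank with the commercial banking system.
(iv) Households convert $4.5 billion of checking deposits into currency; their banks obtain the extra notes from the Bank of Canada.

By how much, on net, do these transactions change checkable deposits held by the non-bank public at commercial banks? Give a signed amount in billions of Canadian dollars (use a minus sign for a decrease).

OMO sale (to banks) $36 billion: the counterparty is a bank, so public deposits are unchanged → 0.
Discount-window repayment $144 billion: the counterparty is a bank, so public deposits are unchanged → 0.
Asset purchase (from non-banks) $341 billion: non-bank counterparties' bank balances rise → +$341B.
Currency withdrawal $4.5 billion: non-bank counterparties' bank balances fall → −$4.5B.
Net: 0 + 0 + 341 − 4.5 = +$336.5 billion.

+$336.5 billion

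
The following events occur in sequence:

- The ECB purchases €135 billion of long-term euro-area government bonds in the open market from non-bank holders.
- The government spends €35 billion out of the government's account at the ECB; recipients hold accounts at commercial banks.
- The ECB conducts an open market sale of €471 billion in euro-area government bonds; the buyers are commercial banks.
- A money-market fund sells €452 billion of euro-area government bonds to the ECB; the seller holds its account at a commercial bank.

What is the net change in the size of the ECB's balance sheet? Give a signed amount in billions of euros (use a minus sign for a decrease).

+€116 billion

Asset purchase (from non-banks) €135 billion: an ECB asset is acquired → +€135B.
Government spending €35 billion: only the composition of liabilities changes → 0.
OMO sale (to banks) €471 billion: an ECB asset is shed → −€471B.
Asset purchase (from non-banks) €452 billion: an ECB asset is acquired → +€452B.
Net: 135 + 0 − 471 + 452 = +€116 billion.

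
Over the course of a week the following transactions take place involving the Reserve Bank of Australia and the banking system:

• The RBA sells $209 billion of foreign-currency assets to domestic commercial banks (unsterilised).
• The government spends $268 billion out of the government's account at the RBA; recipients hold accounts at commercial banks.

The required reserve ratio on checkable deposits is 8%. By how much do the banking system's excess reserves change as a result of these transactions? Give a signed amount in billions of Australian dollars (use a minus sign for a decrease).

FX sale $209 billion: reserves −$209B, deposits 0.
Government spending $268 billion: reserves +$268B, deposits +$268B.
Totals: Δreserves = +$59B, Δdeposits = +$268B.
Δrequired reserves = 8% × +$268B = +$21.44B.
Δexcess reserves = Δreserves − Δrequired = +$59B − (+$21.44B) = +$37.56 billion.

+$37.56 billion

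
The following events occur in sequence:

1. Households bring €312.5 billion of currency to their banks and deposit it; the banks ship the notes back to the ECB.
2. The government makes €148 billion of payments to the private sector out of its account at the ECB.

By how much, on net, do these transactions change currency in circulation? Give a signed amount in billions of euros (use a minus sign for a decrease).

-€312.5 billion

Currency deposit €312.5 billion: notes return to the central bank → −€312.5B.
Government spending €148 billion: no currency enters or leaves circulation → 0.
Net: −312.5 + 0 = -€312.5 billion.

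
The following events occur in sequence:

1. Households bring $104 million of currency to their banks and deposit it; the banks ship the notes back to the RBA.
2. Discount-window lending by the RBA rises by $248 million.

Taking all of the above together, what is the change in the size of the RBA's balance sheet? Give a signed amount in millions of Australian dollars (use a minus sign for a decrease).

Currency deposit $104 million: only the composition of liabilities changes → 0.
Discount-window loan $248 million: an RBA asset is acquired → +$248M.
Net: 0 + 248 = +$248 million.

+$248 million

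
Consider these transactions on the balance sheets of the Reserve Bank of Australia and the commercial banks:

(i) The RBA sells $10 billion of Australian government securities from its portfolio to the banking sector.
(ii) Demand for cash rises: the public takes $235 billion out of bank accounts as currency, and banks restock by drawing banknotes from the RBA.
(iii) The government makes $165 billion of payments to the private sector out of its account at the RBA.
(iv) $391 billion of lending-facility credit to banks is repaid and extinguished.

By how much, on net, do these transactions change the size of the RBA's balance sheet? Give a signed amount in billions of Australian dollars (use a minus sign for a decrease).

-$401 billion

OMO sale (to banks) $10 billion: an RBA asset is shed → −$10B.
Currency withdrawal $235 billion: only the composition of liabilities changes → 0.
Government spending $165 billion: only the composition of liabilities changes → 0.
Discount-window repayment $391 billion: an RBA asset is shed → −$391B.
Net: −10 + 0 + 0 − 391 = -$401 billion.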